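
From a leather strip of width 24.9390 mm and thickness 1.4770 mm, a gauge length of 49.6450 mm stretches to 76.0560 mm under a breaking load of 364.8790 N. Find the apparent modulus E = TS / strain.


TS = F / (w * t) = 364.8790 / (24.9390 * 1.4770) = 9.9058 N/mm^2
strain = (Lf - L0) / L0 = (76.0560 - 49.6450) / 49.6450 = 0.5320
E = TS / strain = 9.9058 / 0.5320 = 18.6200 N/mm^2


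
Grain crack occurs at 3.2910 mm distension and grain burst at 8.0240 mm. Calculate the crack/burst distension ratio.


Formula: Ratio = crack / burst
Substituting: Ratio = 3.2910 / 8.0240
Result: 0.4101


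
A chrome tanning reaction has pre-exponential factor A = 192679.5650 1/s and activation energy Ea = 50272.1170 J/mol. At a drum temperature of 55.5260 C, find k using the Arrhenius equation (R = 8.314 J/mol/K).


T_K = T_C + 273.15 = 55.5260 + 273.15 = 328.6760 K
exponent = -Ea / (R * T_K) = -50272.1170 / (8.314 * 328.6760) = -18.3971
k = A * exp(exponent) = 192679.5650 * exp(-18.3971) = 0.00197279 1/s


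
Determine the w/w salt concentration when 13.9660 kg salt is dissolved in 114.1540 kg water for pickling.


Formula: Conc = salt / (water + salt) * 100
Substituting: Conc = 13.9660 / (114.1540 + 13.9660) * 100
Result: 10.9007 %


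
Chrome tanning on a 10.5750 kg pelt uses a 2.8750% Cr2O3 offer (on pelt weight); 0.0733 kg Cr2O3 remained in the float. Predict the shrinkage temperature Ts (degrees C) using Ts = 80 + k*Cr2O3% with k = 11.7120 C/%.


Offered = pelt * offer_pct / 100 = 10.5750 * 2.8750 / 100 = 0.3040 kg
Uptake = offered - residual = 0.3040 - 0.0733 = 0.2307 kg
Cr2O3% on pelt = uptake / pelt * 100 = 0.2307 / 10.5750 * 100 = 2.1819 %
Ts = 80 + k * Cr2O3% = 80 + 11.7120 * 2.1819 = 105.5539 C


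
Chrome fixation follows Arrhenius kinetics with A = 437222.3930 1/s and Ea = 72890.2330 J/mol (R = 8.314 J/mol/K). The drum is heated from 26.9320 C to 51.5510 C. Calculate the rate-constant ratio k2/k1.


T1 = 26.9320 + 273.15 = 300.0820 K; T2 = 51.5510 + 273.15 = 324.7010 K
k1 = A * exp(-Ea/(R*T1)) = 437222.3930 * exp(-72890.2330/(8.314*300.0820)) = 8.9618e-08 1/s
k2 = A * exp(-Ea/(R*T2)) = 437222.3930 * exp(-72890.2330/(8.314*324.7010)) = 8.2116e-07 1/s
k2/k1 = 8.2116e-07 / 8.9618e-08 = 9.1629


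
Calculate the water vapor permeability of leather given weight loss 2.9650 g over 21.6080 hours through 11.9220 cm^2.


Formula: WVP = loss / (area * time)
Substituting: WVP = 2.9650 / (11.9220 * 21.6080)
Result: 0.0115096 g/(cm^2*hr)


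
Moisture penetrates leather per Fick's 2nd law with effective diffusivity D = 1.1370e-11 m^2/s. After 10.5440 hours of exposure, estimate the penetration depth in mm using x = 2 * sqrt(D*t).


t = 10.5440 hr * 3600 = 37958.4000 s
D * t = 1.1370e-11 * 37958.4000 = 4.3159e-07
x = 2 * sqrt(D*t) = 2 * sqrt(4.3159e-07) = 0.00131391 m = 1.3139 mm


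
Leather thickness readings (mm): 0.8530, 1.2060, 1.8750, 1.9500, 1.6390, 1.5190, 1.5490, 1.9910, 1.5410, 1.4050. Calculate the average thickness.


Formula: Average = sum / n
Substituting: Average = 15.5280 / 10
Result: 1.5528 mm


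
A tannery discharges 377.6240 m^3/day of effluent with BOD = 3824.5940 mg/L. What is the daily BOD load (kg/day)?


Formula: BOD_load = volume * conc / 1000
Substituting: BOD_load = 377.6240 * 3824.5940 / 1000
Result: 1444.2585 kg/day


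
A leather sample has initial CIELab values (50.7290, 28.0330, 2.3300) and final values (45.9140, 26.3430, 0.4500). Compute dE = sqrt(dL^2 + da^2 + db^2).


dL = -4.8150, da = -1.6900, db = -1.8800
dE = sqrt((-4.8150)^2 + (-1.6900)^2 + (-1.8800)^2) = 5.4383


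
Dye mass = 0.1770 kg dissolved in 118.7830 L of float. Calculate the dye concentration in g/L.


Formula: Conc = dye_mass(kg) / volume(L) * 1000
Substituting: Conc = 0.1770 / 118.7830 * 1000
Result: 1.4901 g/L


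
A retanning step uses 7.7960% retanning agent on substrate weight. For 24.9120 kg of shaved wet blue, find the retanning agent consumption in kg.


Formula: Retan = substrate * pct / 100
Substituting: Retan = 24.9120 * 7.7960 / 100
Result: 1.9421 kg


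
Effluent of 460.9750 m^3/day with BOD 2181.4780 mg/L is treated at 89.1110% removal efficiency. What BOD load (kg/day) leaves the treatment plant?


Load_in = volume * conc / 1000 = 460.9750 * 2181.4780 / 1000 = 1005.6068 kg/day
Removed = Load_in * eff / 100 = 1005.6068 * 89.1110 / 100 = 896.1063 kg/day
Load_out = Load_in - Removed = 1005.6068 - 896.1063 = 109.5005 kg/day


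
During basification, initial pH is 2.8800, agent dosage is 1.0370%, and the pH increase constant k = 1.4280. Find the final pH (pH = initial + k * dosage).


Formula: pH_final = pH_initial + k * base_pct
Substituting: pH_final = 2.8800 + 1.4280 * 1.0370
Result: 4.3608


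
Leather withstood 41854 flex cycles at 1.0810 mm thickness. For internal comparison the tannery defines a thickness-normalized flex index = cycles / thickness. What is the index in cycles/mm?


Formula: Index = cycles / thickness
Substituting: Index = 41854 / 1.0810
Result: 38717.8538 cycles/mm


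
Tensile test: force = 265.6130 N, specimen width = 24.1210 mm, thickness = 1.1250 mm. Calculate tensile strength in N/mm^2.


Formula: TS = force / (width * thickness)
Substituting: TS = 265.6130 / (24.1210 * 1.1250)
Result: 9.7882 N/mm^2


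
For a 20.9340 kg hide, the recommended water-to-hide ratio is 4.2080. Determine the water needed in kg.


Formula: Water = hide_weight * ratio
Substituting: Water = 20.9340 * 4.2080
Result: 88.0903 kg


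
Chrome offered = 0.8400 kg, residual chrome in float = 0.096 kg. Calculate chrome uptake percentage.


Formula: Uptake = (offered - residual) / offered * 100
Substituting: Uptake = (0.8400 - 0.096) / 0.8400 * 100
Result: 88.5714 %


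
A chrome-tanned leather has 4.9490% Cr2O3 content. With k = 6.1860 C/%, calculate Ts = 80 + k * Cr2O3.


Formula: Ts = 80 + k * Cr2O3
Substituting: Ts = 80 + 6.1860 * 4.9490
Result: 110.6145 C


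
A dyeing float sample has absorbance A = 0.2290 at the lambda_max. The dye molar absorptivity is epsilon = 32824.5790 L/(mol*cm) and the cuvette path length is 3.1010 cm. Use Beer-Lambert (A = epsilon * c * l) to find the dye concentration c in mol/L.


Formula: c = A / (epsilon * l)
Substituting: c = 0.2290 / (32824.5790 * 3.1010)
Result: 2.2498e-06 mol/L


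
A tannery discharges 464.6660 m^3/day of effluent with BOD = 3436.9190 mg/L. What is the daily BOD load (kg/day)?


Formula: BOD_load = volume * conc / 1000
Substituting: BOD_load = 464.6660 * 3436.9190 / 1000
Result: 1597.0194 kg/day


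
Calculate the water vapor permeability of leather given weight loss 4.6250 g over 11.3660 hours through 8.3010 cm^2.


Formula: WVP = loss / (area * time)
Substituting: WVP = 4.6250 / (8.3010 * 11.3660)
Result: 0.04902 g/(cm^2*hr)


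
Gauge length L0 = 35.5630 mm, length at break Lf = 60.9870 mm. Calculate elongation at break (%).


Formula: Elongation = (Lf - L0) / L0 * 100
Substituting: Elongation = (60.9870 - 35.5630) / 35.5630 * 100
Result: 71.4900 %


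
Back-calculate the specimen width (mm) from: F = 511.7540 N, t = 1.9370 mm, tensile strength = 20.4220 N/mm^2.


Formula: w = F / (TS * t)
Substituting: w = 511.7540 / (20.4220 * 1.9370)
Result: 12.9370 mm


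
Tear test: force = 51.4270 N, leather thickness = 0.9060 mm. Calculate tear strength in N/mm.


Formula: Tear strength = force / thickness
Substituting: Tear strength = 51.4270 / 0.9060
Result: 56.7627 N/mm


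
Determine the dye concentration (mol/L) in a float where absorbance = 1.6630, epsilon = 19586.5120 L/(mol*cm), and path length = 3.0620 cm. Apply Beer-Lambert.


Formula: c = A / (epsilon * l)
Substituting: c = 1.6630 / (19586.5120 * 3.0620)
Result: 2.7729e-05 mol/L


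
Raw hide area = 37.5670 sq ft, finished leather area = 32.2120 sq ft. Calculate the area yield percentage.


Formula: Yield = finished / raw * 100
Substituting: Yield = 32.2120 / 37.5670 * 100
Result: 85.7455 %


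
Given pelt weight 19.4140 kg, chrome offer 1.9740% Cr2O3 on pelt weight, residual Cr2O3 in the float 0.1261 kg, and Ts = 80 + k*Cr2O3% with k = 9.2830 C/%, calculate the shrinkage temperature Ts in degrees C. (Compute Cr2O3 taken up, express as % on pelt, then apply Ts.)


Offered = pelt * offer_pct / 100 = 19.4140 * 1.9740 / 100 = 0.3832 kg
Uptake = offered - residual = 0.3832 - 0.1261 = 0.2571 kg
Cr2O3% on pelt = uptake / pelt * 100 = 0.2571 / 19.4140 * 100 = 1.3245 %
Ts = 80 + k * Cr2O3% = 80 + 9.2830 * 1.3245 = 92.2950 C


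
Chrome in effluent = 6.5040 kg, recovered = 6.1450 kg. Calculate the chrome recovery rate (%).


Formula: Recovery = recovered / input * 100
Substituting: Recovery = 6.1450 / 6.5040 * 100
Result: 94.4803 %


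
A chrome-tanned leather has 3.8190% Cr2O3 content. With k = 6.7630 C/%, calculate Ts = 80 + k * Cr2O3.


Formula: Ts = 80 + k * Cr2O3
Substituting: Ts = 80 + 6.7630 * 3.8190
Result: 105.8279 C


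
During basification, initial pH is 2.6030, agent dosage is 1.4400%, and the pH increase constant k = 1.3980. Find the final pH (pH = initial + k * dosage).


Formula: pH_final = pH_initial + k * base_pct
Substituting: pH_final = 2.6030 + 1.3980 * 1.4400
Result: 4.6161


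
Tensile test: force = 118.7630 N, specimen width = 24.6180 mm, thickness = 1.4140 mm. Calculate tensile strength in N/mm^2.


Formula: TS = force / (width * thickness)
Substituting: TS = 118.7630 / (24.6180 * 1.4140)
Result: 3.4118 N/mm^2


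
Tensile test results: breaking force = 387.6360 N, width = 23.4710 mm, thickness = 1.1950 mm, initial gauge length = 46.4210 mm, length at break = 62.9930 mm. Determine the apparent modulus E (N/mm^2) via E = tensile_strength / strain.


TS = F / (w * t) = 387.6360 / (23.4710 * 1.1950) = 13.8205 N/mm^2
strain = (Lf - L0) / L0 = (62.9930 - 46.4210) / 46.4210 = 0.3570
E = TS / strain = 13.8205 / 0.3570 = 38.7137 N/mm^2


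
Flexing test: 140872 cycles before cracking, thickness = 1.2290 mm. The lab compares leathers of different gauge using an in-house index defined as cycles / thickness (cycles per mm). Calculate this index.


Formula: Index = cycles / thickness
Substituting: Index = 140872 / 1.2290
Result: 114623.2710 cycles/mm


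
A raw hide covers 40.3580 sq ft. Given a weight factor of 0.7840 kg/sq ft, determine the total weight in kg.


Formula: Weight = area * weight_per_sqft
Substituting: Weight = 40.3580 * 0.7840
Result: 31.6407 kg


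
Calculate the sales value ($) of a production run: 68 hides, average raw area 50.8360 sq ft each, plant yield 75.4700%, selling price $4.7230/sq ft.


Raw_total = N * avg_area = 68 * 50.8360 = 3456.8480 sq ft
Finished = Raw_total * yield / 100 = 3456.8480 * 75.4700 / 100 = 2608.8832 sq ft
Value = Finished * price = 2608.8832 * 4.7230 = 12321.7553 $


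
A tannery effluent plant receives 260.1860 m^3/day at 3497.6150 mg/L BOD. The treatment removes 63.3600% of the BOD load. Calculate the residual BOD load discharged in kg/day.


Load_in = volume * conc / 1000 = 260.1860 * 3497.6150 / 1000 = 910.0305 kg/day
Removed = Load_in * eff / 100 = 910.0305 * 63.3600 / 100 = 576.5953 kg/day
Load_out = Load_in - Removed = 910.0305 - 576.5953 = 333.4352 kg/day


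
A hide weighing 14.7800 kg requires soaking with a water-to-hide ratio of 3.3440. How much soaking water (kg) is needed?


Formula: Water = hide_weight * ratio
Substituting: Water = 14.7800 * 3.3440
Result: 49.4243 kg


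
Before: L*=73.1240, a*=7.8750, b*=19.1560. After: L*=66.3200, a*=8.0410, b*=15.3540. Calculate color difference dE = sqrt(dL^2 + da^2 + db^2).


dL = -6.8040, da = 0.1660, db = -3.8020
dE = sqrt((-6.8040)^2 + 0.1660^2 + (-3.8020)^2) = 7.7960


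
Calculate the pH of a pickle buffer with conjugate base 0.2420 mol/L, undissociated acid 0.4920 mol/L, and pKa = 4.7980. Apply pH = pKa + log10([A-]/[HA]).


ratio = [A-] / [HA] = 0.2420 / 0.4920 = 0.4919
log10(ratio) = -0.3081
pH = pKa + log10(ratio) = 4.7980 - 0.3081 = 4.4899


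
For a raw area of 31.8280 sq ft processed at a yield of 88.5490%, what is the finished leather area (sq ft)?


Formula: finished = raw * yield / 100
Substituting: finished = 31.8280 * 88.5490 / 100
Result: 28.1834 sq ft


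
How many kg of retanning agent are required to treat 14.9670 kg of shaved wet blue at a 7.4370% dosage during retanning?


Formula: Retan = substrate * pct / 100
Substituting: Retan = 14.9670 * 7.4370 / 100
Result: 1.1131 kg


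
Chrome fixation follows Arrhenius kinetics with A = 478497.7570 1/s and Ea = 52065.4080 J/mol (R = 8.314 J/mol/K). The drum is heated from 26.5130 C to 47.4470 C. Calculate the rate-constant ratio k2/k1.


T1 = 26.5130 + 273.15 = 299.6630 K; T2 = 47.4470 + 273.15 = 320.5970 K
k1 = A * exp(-Ea/(R*T1)) = 478497.7570 * exp(-52065.4080/(8.314*299.6630)) = 4.0176e-04 1/s
k2 = A * exp(-Ea/(R*T2)) = 478497.7570 * exp(-52065.4080/(8.314*320.5970)) = 0.00157251 1/s
k2/k1 = 0.00157251 / 4.0176e-04 = 3.9141


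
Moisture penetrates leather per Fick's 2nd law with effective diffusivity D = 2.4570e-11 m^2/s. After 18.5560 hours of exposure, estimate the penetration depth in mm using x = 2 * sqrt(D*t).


t = 18.5560 hr * 3600 = 66801.6000 s
D * t = 2.4570e-11 * 66801.6000 = 1.6413e-06
x = 2 * sqrt(D*t) = 2 * sqrt(1.6413e-06) = 0.00256228 m = 2.5623 mm


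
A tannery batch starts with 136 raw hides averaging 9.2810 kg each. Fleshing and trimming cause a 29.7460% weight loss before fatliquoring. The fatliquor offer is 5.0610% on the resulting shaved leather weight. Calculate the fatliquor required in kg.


Total_raw = N * avg_wt = 136 * 9.2810 = 1262.2160 kg
Substrate = Total_raw * (1 - loss/100) = 1262.2160 * (1 - 29.7460/100) = 886.7572 kg
Fat = Substrate * pct / 100 = 886.7572 * 5.0610 / 100 = 44.8788 kg


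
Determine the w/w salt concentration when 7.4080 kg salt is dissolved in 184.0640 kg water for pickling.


Formula: Conc = salt / (water + salt) * 100
Substituting: Conc = 7.4080 / (184.0640 + 7.4080) * 100
Result: 3.8690 %


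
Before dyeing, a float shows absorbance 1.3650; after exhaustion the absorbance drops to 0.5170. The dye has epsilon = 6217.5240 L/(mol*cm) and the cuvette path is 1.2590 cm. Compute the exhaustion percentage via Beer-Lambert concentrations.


c_initial = A_i / (epsilon * l) = 1.3650 / (6217.5240 * 1.2590) = 1.7438e-04 mol/L
c_final = A_f / (epsilon * l) = 0.5170 / (6217.5240 * 1.2590) = 6.6046e-05 mol/L
Exhaustion = (c_initial - c_final) / c_initial * 100 = (1.7438e-04 - 6.6046e-05) / 1.7438e-04 * 100 = 62.1245 %


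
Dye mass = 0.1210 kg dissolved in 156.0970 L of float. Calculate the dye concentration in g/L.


Formula: Conc = dye_mass(kg) / volume(L) * 1000
Substituting: Conc = 0.1210 / 156.0970 * 1000
Result: 0.7752 g/L


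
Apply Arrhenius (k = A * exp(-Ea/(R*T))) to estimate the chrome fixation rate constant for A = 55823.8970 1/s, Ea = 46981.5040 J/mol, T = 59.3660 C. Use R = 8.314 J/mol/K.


T_K = T_C + 273.15 = 59.3660 + 273.15 = 332.5160 K
exponent = -Ea / (R * T_K) = -46981.5040 / (8.314 * 332.5160) = -16.9943
k = A * exp(exponent) = 55823.8970 * exp(-16.9943) = 0.00232419 1/s


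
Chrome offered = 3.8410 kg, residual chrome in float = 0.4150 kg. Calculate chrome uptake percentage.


Formula: Uptake = (offered - residual) / offered * 100
Substituting: Uptake = (3.8410 - 0.4150) / 3.8410 * 100
Result: 89.1955 %


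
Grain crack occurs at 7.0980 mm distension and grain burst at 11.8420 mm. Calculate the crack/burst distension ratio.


Formula: Ratio = crack / burst
Substituting: Ratio = 7.0980 / 11.8420
Result: 0.5994


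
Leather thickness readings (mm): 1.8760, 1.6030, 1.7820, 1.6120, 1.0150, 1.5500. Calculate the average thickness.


Formula: Average = sum / n
Substituting: Average = 9.4380 / 6
Result: 1.5730 mm


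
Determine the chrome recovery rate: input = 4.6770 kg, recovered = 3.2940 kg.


Formula: Recovery = recovered / input * 100
Substituting: Recovery = 3.2940 / 4.6770 * 100
Result: 70.4298 %


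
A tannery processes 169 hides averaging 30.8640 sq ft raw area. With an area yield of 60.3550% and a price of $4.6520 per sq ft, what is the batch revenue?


Raw_total = N * avg_area = 169 * 30.8640 = 5216.0160 sq ft
Finished = Raw_total * yield / 100 = 5216.0160 * 60.3550 / 100 = 3148.1265 sq ft
Value = Finished * price = 3148.1265 * 4.6520 = 14645.0843 $


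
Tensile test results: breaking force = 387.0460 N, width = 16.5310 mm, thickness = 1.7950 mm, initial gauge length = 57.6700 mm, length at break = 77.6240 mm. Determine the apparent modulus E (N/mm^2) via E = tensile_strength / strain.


TS = F / (w * t) = 387.0460 / (16.5310 * 1.7950) = 13.0436 N/mm^2
strain = (Lf - L0) / L0 = (77.6240 - 57.6700) / 57.6700 = 0.3460
E = TS / strain = 13.0436 / 0.3460 = 37.6981 N/mm^2


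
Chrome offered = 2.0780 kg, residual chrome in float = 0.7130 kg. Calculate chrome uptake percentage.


Formula: Uptake = (offered - residual) / offered * 100
Substituting: Uptake = (2.0780 - 0.7130) / 2.0780 * 100
Result: 65.6882 %


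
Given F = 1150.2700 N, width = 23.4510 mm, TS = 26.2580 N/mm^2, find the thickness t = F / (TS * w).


Formula: t = F / (TS * w)
Substituting: t = 1150.2700 / (26.2580 * 23.4510)
Result: 1.8680 mm


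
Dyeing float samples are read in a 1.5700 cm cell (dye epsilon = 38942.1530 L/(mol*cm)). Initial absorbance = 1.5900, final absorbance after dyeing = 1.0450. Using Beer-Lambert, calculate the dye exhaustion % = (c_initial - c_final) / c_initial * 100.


c_initial = A_i / (epsilon * l) = 1.5900 / (38942.1530 * 1.5700) = 2.6006e-05 mol/L
c_final = A_f / (epsilon * l) = 1.0450 / (38942.1530 * 1.5700) = 1.7092e-05 mol/L
Exhaustion = (c_initial - c_final) / c_initial * 100 = (2.6006e-05 - 1.7092e-05) / 2.6006e-05 * 100 = 34.2767 %


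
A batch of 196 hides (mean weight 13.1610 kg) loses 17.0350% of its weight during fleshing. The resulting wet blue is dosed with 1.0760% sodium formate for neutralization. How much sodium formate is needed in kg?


Total_raw = N * avg_wt = 196 * 13.1610 = 2579.5560 kg
Substrate = Total_raw * (1 - loss/100) = 2579.5560 * (1 - 17.0350/100) = 2140.1286 kg
Neutralizer = Substrate * pct / 100 = 2140.1286 * 1.0760 / 100 = 23.0278 kg


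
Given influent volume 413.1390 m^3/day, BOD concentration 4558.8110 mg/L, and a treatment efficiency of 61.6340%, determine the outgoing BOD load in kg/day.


Load_in = volume * conc / 1000 = 413.1390 * 4558.8110 / 1000 = 1883.4226 kg/day
Removed = Load_in * eff / 100 = 1883.4226 * 61.6340 / 100 = 1160.8287 kg/day
Load_out = Load_in - Removed = 1883.4226 - 1160.8287 = 722.5939 kg/day


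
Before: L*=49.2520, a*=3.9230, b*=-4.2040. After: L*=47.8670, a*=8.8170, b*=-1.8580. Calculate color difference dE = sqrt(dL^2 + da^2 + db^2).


dL = -1.3850, da = 4.8940, db = 2.3460
dE = sqrt((-1.3850)^2 + 4.8940^2 + 2.3460^2) = 5.6012


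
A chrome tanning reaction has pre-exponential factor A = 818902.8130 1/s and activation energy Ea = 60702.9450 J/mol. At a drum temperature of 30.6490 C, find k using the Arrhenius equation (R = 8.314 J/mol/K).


T_K = T_C + 273.15 = 30.6490 + 273.15 = 303.7990 K
exponent = -Ea / (R * T_K) = -60702.9450 / (8.314 * 303.7990) = -24.0333
k = A * exp(exponent) = 818902.8130 * exp(-24.0333) = 2.9902e-05 1/s


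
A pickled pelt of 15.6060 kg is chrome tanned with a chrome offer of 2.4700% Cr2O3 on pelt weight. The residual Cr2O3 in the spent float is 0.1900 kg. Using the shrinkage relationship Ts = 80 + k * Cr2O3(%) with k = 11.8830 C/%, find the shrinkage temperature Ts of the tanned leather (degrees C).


Offered = pelt * offer_pct / 100 = 15.6060 * 2.4700 / 100 = 0.3855 kg
Uptake = offered - residual = 0.3855 - 0.1900 = 0.1955 kg
Cr2O3% on pelt = uptake / pelt * 100 = 0.1955 / 15.6060 * 100 = 1.2525 %
Ts = 80 + k * Cr2O3% = 80 + 11.8830 * 1.2525 = 94.8837 C


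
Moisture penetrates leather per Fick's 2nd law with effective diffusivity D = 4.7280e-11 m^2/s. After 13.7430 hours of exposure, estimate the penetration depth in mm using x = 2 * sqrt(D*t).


t = 13.7430 hr * 3600 = 49474.8000 s
D * t = 4.7280e-11 * 49474.8000 = 2.3392e-06
x = 2 * sqrt(D*t) = 2 * sqrt(2.3392e-06) = 0.00305887 m = 3.0589 mm


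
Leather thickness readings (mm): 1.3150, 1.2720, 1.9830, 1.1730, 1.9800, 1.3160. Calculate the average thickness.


Formula: Average = sum / n
Substituting: Average = 9.0390 / 6
Result: 1.5065 mm


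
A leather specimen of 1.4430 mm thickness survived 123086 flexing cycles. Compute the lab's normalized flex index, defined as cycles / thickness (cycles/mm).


Formula: Index = cycles / thickness
Substituting: Index = 123086 / 1.4430
Result: 85298.6833 cycles/mm


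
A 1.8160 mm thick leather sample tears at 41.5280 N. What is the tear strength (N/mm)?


Formula: Tear strength = force / thickness
Substituting: Tear strength = 41.5280 / 1.8160
Result: 22.8678 N/mm


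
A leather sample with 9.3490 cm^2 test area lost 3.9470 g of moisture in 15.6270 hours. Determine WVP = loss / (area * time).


Formula: WVP = loss / (area * time)
Substituting: WVP = 3.9470 / (9.3490 * 15.6270)
Result: 0.0270163 g/(cm^2*hr)


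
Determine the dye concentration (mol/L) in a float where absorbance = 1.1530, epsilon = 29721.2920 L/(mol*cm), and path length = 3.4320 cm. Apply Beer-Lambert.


Formula: c = A / (epsilon * l)
Substituting: c = 1.1530 / (29721.2920 * 3.4320)
Result: 1.1304e-05 mol/L


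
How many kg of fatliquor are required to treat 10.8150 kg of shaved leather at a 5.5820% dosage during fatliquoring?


Formula: Fat = substrate * pct / 100
Substituting: Fat = 10.8150 * 5.5820 / 100
Result: 0.6037 kg


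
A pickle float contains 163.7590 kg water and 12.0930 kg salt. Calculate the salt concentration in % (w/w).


Formula: Conc = salt / (water + salt) * 100
Substituting: Conc = 12.0930 / (163.7590 + 12.0930) * 100
Result: 6.8768 %


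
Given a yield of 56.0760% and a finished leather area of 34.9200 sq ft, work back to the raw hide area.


Formula: raw = finished * 100 / yield
Substituting: raw = 34.9200 * 100 / 56.0760
Result: 62.2726 sq ft


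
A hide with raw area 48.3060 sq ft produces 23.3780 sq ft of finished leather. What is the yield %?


Formula: Yield = finished / raw * 100
Substituting: Yield = 23.3780 / 48.3060 * 100
Result: 48.3956 %


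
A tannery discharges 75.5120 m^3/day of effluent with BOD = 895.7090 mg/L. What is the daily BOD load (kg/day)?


Formula: BOD_load = volume * conc / 1000
Substituting: BOD_load = 75.5120 * 895.7090 / 1000
Result: 67.6368 kg/day


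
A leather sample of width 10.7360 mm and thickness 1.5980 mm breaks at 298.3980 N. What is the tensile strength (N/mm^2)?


Formula: TS = force / (width * thickness)
Substituting: TS = 298.3980 / (10.7360 * 1.5980)
Result: 17.3931 N/mm^2


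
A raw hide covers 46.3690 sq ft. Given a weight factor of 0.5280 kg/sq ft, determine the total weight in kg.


Formula: Weight = area * weight_per_sqft
Substituting: Weight = 46.3690 * 0.5280
Result: 24.4828 kg


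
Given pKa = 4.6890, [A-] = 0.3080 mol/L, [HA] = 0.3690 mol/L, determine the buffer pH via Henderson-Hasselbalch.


ratio = [A-] / [HA] = 0.3080 / 0.3690 = 0.8347
log10(ratio) = -0.0784756
pH = pKa + log10(ratio) = 4.6890 - 0.0784756 = 4.6105


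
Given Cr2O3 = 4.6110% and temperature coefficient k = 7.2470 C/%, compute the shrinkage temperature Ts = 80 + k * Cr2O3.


Formula: Ts = 80 + k * Cr2O3
Substituting: Ts = 80 + 7.2470 * 4.6110
Result: 113.4159 C


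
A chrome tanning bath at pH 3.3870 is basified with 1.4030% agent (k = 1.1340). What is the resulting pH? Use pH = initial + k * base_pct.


Formula: pH_final = pH_initial + k * base_pct
Substituting: pH_final = 3.3870 + 1.1340 * 1.4030
Result: 4.9780


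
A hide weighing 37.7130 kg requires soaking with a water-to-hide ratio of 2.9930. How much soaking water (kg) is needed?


Formula: Water = hide_weight * ratio
Substituting: Water = 37.7130 * 2.9930
Result: 112.8750 kg


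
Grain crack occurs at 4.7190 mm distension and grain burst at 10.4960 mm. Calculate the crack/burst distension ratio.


Formula: Ratio = crack / burst
Substituting: Ratio = 4.7190 / 10.4960
Result: 0.4496


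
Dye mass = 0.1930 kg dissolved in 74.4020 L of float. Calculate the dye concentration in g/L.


Formula: Conc = dye_mass(kg) / volume(L) * 1000
Substituting: Conc = 0.1930 / 74.4020 * 1000
Result: 2.5940 g/L


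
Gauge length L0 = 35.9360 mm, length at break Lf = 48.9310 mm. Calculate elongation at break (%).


Formula: Elongation = (Lf - L0) / L0 * 100
Substituting: Elongation = (48.9310 - 35.9360) / 35.9360 * 100
Result: 36.1615 %


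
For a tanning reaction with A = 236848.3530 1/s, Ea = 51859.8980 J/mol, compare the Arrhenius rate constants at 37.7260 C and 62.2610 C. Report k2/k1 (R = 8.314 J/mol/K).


T1 = 37.7260 + 273.15 = 310.8760 K; T2 = 62.2610 + 273.15 = 335.4110 K
k1 = A * exp(-Ea/(R*T1)) = 236848.3530 * exp(-51859.8980/(8.314*310.8760)) = 4.5756e-04 1/s
k2 = A * exp(-Ea/(R*T2)) = 236848.3530 * exp(-51859.8980/(8.314*335.4110)) = 0.0019855 1/s
k2/k1 = 0.0019855 / 4.5756e-04 = 4.3393


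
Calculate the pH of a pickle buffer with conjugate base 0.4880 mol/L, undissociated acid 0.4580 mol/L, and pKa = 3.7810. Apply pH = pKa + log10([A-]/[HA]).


ratio = [A-] / [HA] = 0.4880 / 0.4580 = 1.0655
log10(ratio) = 0.0275543
pH = pKa + log10(ratio) = 3.7810 + 0.0275543 = 3.8086


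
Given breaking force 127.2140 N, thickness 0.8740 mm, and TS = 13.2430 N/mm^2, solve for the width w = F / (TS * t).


Formula: w = F / (TS * t)
Substituting: w = 127.2140 / (13.2430 * 0.8740)
Result: 10.9910 mm


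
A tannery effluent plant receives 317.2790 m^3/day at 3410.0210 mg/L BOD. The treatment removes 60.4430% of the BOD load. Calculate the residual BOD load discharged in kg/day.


Load_in = volume * conc / 1000 = 317.2790 * 3410.0210 / 1000 = 1081.9281 kg/day
Removed = Load_in * eff / 100 = 1081.9281 * 60.4430 / 100 = 653.9498 kg/day
Load_out = Load_in - Removed = 1081.9281 - 653.9498 = 427.9783 kg/day


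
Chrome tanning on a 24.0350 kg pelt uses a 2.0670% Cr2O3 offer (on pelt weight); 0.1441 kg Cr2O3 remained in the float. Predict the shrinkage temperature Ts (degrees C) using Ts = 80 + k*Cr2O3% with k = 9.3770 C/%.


Offered = pelt * offer_pct / 100 = 24.0350 * 2.0670 / 100 = 0.4968 kg
Uptake = offered - residual = 0.4968 - 0.1441 = 0.3527 kg
Cr2O3% on pelt = uptake / pelt * 100 = 0.3527 / 24.0350 * 100 = 1.4675 %
Ts = 80 + k * Cr2O3% = 80 + 9.3770 * 1.4675 = 93.7604 C


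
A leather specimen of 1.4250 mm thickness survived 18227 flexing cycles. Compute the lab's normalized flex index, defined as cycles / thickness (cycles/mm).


Formula: Index = cycles / thickness
Substituting: Index = 18227 / 1.4250
Result: 12790.8772 cycles/mm


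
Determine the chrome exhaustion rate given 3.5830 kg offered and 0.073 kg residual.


Formula: Uptake = (offered - residual) / offered * 100
Substituting: Uptake = (3.5830 - 0.073) / 3.5830 * 100
Result: 97.9626 %


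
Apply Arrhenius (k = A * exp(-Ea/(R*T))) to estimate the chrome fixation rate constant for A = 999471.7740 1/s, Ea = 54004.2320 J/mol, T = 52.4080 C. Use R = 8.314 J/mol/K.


T_K = T_C + 273.15 = 52.4080 + 273.15 = 325.5580 K
exponent = -Ea / (R * T_K) = -54004.2320 / (8.314 * 325.5580) = -19.9521
k = A * exp(exponent) = 999471.7740 * exp(-19.9521) = 0.00216107 1/s


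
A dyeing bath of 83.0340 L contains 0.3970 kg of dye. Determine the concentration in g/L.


Formula: Conc = dye_mass(kg) / volume(L) * 1000
Substituting: Conc = 0.3970 / 83.0340 * 1000
Result: 4.7812 g/L


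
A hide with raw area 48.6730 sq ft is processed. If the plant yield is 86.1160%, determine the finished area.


Formula: finished = raw * yield / 100
Substituting: finished = 48.6730 * 86.1160 / 100
Result: 41.9152 sq ft


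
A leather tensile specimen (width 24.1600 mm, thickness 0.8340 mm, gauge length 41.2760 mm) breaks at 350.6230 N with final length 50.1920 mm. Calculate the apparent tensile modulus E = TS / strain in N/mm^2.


TS = F / (w * t) = 350.6230 / (24.1600 * 0.8340) = 17.4011 N/mm^2
strain = (Lf - L0) / L0 = (50.1920 - 41.2760) / 41.2760 = 0.2160
E = TS / strain = 17.4011 / 0.2160 = 80.5573 N/mm^2


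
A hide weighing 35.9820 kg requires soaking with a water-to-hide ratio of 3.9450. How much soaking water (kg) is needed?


Formula: Water = hide_weight * ratio
Substituting: Water = 35.9820 * 3.9450
Result: 141.9490 kg


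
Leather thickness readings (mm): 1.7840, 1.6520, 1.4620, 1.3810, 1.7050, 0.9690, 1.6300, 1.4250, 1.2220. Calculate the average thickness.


Formula: Average = sum / n
Substituting: Average = 13.2300 / 9
Result: 1.4700 mm


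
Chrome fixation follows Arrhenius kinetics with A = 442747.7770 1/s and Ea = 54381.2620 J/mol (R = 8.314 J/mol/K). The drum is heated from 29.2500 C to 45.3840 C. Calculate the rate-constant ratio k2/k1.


T1 = 29.2500 + 273.15 = 302.4000 K; T2 = 45.3840 + 273.15 = 318.5340 K
k1 = A * exp(-Ea/(R*T1)) = 442747.7770 * exp(-54381.2620/(8.314*302.4000)) = 1.7879e-04 1/s
k2 = A * exp(-Ea/(R*T2)) = 442747.7770 * exp(-54381.2620/(8.314*318.5340)) = 5.3475e-04 1/s
k2/k1 = 5.3475e-04 / 1.7879e-04 = 2.9909


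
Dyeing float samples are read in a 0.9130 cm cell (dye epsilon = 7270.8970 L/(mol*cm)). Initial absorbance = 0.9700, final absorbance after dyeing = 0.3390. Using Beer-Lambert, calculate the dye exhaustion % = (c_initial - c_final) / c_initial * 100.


c_initial = A_i / (epsilon * l) = 0.9700 / (7270.8970 * 0.9130) = 1.4612e-04 mol/L
c_final = A_f / (epsilon * l) = 0.3390 / (7270.8970 * 0.9130) = 5.1067e-05 mol/L
Exhaustion = (c_initial - c_final) / c_initial * 100 = (1.4612e-04 - 5.1067e-05) / 1.4612e-04 * 100 = 65.0515 %


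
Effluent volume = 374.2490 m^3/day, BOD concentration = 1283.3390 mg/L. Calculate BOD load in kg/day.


Formula: BOD_load = volume * conc / 1000
Substituting: BOD_load = 374.2490 * 1283.3390 / 1000
Result: 480.2883 kg/day


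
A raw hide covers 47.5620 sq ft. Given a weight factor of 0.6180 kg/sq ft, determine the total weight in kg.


Formula: Weight = area * weight_per_sqft
Substituting: Weight = 47.5620 * 0.6180
Result: 29.3933 kg


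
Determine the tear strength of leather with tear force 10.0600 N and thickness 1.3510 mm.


Formula: Tear strength = force / thickness
Substituting: Tear strength = 10.0600 / 1.3510
Result: 7.4463 N/mm


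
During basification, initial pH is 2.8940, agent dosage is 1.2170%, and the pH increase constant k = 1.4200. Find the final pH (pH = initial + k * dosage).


Formula: pH_final = pH_initial + k * base_pct
Substituting: pH_final = 2.8940 + 1.4200 * 1.2170
Result: 4.6221


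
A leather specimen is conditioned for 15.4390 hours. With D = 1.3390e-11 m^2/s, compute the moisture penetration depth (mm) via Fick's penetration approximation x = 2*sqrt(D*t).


t = 15.4390 hr * 3600 = 55580.4000 s
D * t = 1.3390e-11 * 55580.4000 = 7.4422e-07
x = 2 * sqrt(D*t) = 2 * sqrt(7.4422e-07) = 0.00172537 m = 1.7254 mm


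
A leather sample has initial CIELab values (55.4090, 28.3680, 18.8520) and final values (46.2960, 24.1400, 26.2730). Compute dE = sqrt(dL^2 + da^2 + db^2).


dL = -9.1130, da = -4.2280, db = 7.4210
dE = sqrt((-9.1130)^2 + (-4.2280)^2 + 7.4210^2) = 12.4898


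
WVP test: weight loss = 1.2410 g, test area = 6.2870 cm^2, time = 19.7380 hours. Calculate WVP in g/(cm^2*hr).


Formula: WVP = loss / (area * time)
Substituting: WVP = 1.2410 / (6.2870 * 19.7380)
Result: 0.0100006 g/(cm^2*hr)


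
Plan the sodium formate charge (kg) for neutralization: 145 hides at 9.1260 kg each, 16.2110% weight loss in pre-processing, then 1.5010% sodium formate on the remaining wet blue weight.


Total_raw = N * avg_wt = 145 * 9.1260 = 1323.2700 kg
Substrate = Total_raw * (1 - loss/100) = 1323.2700 * (1 - 16.2110/100) = 1108.7547 kg
Neutralizer = Substrate * pct / 100 = 1108.7547 * 1.5010 / 100 = 16.6424 kg


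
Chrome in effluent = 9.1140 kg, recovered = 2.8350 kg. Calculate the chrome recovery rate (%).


Formula: Recovery = recovered / input * 100
Substituting: Recovery = 2.8350 / 9.1140 * 100
Result: 31.1060 %


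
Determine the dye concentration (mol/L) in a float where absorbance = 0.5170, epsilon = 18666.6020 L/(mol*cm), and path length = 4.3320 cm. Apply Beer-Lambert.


Formula: c = A / (epsilon * l)
Substituting: c = 0.5170 / (18666.6020 * 4.3320)
Result: 6.3935e-06 mol/L


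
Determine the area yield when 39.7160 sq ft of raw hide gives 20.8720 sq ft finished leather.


Formula: Yield = finished / raw * 100
Substituting: Yield = 20.8720 / 39.7160 * 100
Result: 52.5531 %


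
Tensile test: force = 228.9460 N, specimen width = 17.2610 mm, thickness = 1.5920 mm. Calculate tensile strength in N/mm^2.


Formula: TS = force / (width * thickness)
Substituting: TS = 228.9460 / (17.2610 * 1.5920)
Result: 8.3315 N/mm^2


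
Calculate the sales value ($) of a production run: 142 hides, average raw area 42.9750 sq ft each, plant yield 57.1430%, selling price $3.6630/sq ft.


Raw_total = N * avg_area = 142 * 42.9750 = 6102.4500 sq ft
Finished = Raw_total * yield / 100 = 6102.4500 * 57.1430 / 100 = 3487.1230 sq ft
Value = Finished * price = 3487.1230 * 3.6630 = 12773.3316 $


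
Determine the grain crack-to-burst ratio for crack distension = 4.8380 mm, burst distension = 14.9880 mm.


Formula: Ratio = crack / burst
Substituting: Ratio = 4.8380 / 14.9880
Result: 0.3228


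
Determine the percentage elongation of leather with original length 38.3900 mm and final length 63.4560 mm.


Formula: Elongation = (Lf - L0) / L0 * 100
Substituting: Elongation = (63.4560 - 38.3900) / 38.3900 * 100
Result: 65.2930 %


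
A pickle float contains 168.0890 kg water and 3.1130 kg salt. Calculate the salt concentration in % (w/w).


Formula: Conc = salt / (water + salt) * 100
Substituting: Conc = 3.1130 / (168.0890 + 3.1130) * 100
Result: 1.8183 %


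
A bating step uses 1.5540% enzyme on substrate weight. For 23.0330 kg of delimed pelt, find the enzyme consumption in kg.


Formula: Enzyme = substrate * pct / 100
Substituting: Enzyme = 23.0330 * 1.5540 / 100
Result: 0.3579 kg


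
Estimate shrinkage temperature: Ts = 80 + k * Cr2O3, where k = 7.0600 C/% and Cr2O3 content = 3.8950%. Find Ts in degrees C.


Formula: Ts = 80 + k * Cr2O3
Substituting: Ts = 80 + 7.0600 * 3.8950
Result: 107.4987 C


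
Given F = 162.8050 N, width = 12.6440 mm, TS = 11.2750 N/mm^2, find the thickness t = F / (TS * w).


Formula: t = F / (TS * w)
Substituting: t = 162.8050 / (11.2750 * 12.6440)
Result: 1.1420 mm


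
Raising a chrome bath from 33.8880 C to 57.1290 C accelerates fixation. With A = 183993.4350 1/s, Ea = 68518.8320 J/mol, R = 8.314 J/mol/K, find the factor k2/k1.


T1 = 33.8880 + 273.15 = 307.0380 K; T2 = 57.1290 + 273.15 = 330.2790 K
k1 = A * exp(-Ea/(R*T1)) = 183993.4350 * exp(-68518.8320/(8.314*307.0380)) = 4.0519e-07 1/s
k2 = A * exp(-Ea/(R*T2)) = 183993.4350 * exp(-68518.8320/(8.314*330.2790)) = 2.6788e-06 1/s
k2/k1 = 2.6788e-06 / 4.0519e-07 = 6.6113


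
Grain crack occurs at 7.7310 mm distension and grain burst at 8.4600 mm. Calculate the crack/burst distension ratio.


Formula: Ratio = crack / burst
Substituting: Ratio = 7.7310 / 8.4600
Result: 0.9138


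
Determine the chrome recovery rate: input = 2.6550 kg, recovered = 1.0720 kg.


Formula: Recovery = recovered / input * 100
Substituting: Recovery = 1.0720 / 2.6550 * 100
Result: 40.3766 %


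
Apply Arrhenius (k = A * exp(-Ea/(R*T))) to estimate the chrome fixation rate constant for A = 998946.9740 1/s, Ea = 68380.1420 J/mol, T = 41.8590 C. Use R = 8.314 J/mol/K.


T_K = T_C + 273.15 = 41.8590 + 273.15 = 315.0090 K
exponent = -Ea / (R * T_K) = -68380.1420 / (8.314 * 315.0090) = -26.1094
k = A * exp(exponent) = 998946.9740 * exp(-26.1094) = 4.5748e-06 1/s


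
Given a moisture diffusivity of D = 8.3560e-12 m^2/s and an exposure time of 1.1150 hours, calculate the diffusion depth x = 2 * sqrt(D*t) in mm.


t = 1.1150 hr * 3600 = 4014.0000 s
D * t = 8.3560e-12 * 4014.0000 = 3.3541e-08
x = 2 * sqrt(D*t) = 2 * sqrt(3.3541e-08) = 3.6628e-04 m = 0.3663 mm


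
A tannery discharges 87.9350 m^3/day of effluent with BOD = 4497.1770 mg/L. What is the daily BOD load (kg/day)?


Formula: BOD_load = volume * conc / 1000
Substituting: BOD_load = 87.9350 * 4497.1770 / 1000
Result: 395.4593 kg/day


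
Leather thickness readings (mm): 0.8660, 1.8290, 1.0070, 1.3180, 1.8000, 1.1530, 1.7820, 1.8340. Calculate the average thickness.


Formula: Average = sum / n
Substituting: Average = 11.5890 / 8
Result: 1.4486 mm


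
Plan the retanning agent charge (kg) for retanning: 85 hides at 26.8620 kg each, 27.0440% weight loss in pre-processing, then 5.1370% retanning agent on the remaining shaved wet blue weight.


Total_raw = N * avg_wt = 85 * 26.8620 = 2283.2700 kg
Substrate = Total_raw * (1 - loss/100) = 2283.2700 * (1 - 27.0440/100) = 1665.7825 kg
Retan = Substrate * pct / 100 = 1665.7825 * 5.1370 / 100 = 85.5712 kg


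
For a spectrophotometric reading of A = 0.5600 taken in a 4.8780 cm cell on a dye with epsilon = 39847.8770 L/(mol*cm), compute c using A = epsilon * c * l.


Formula: c = A / (epsilon * l)
Substituting: c = 0.5600 / (39847.8770 * 4.8780)
Result: 2.8810e-06 mol/L


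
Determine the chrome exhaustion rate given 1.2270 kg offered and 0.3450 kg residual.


Formula: Uptake = (offered - residual) / offered * 100
Substituting: Uptake = (1.2270 - 0.3450) / 1.2270 * 100
Result: 71.8826 %


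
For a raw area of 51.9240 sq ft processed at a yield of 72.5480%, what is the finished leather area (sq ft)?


Formula: finished = raw * yield / 100
Substituting: finished = 51.9240 * 72.5480 / 100
Result: 37.6698 sq ft


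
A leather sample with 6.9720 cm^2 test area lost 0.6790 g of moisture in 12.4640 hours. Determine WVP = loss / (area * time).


Formula: WVP = loss / (area * time)
Substituting: WVP = 0.6790 / (6.9720 * 12.4640)
Result: 0.00781367 g/(cm^2*hr)


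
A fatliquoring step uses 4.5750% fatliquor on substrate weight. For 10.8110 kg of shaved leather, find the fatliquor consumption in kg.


Formula: Fat = substrate * pct / 100
Substituting: Fat = 10.8110 * 4.5750 / 100
Result: 0.4946 kg


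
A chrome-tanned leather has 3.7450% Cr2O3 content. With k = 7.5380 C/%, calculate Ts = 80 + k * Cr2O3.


Formula: Ts = 80 + k * Cr2O3
Substituting: Ts = 80 + 7.5380 * 3.7450
Result: 108.2298 C


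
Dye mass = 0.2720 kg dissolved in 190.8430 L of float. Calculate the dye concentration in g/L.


Formula: Conc = dye_mass(kg) / volume(L) * 1000
Substituting: Conc = 0.2720 / 190.8430 * 1000
Result: 1.4253 g/L


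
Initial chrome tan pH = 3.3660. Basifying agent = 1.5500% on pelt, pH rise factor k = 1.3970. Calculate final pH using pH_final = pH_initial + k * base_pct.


Formula: pH_final = pH_initial + k * base_pct
Substituting: pH_final = 3.3660 + 1.3970 * 1.5500
Result: 5.5313


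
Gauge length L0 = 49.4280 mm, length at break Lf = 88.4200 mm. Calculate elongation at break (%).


Formula: Elongation = (Lf - L0) / L0 * 100
Substituting: Elongation = (88.4200 - 49.4280) / 49.4280 * 100
Result: 78.8865 %


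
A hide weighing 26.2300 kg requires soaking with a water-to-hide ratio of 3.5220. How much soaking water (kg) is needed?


Formula: Water = hide_weight * ratio
Substituting: Water = 26.2300 * 3.5220
Result: 92.3821 kg


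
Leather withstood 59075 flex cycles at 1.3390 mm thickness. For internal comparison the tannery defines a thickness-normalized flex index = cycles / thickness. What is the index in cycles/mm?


Formula: Index = cycles / thickness
Substituting: Index = 59075 / 1.3390
Result: 44118.7453 cycles/mm


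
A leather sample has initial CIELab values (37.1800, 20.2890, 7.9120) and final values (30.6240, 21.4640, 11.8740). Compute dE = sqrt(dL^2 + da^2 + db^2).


dL = -6.5560, da = 1.1750, db = 3.9620
dE = sqrt((-6.5560)^2 + 1.1750^2 + 3.9620^2) = 7.7498
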